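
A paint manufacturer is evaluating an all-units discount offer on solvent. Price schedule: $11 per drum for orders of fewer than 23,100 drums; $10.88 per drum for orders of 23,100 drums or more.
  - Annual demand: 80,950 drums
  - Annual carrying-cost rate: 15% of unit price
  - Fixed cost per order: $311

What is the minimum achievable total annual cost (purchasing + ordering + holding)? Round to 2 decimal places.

H₁ = 15%×$11 = $1.6500;  H₂ = 15%×$10.88 = $1.6320
EOQ₁ = √(2×80,950×311/1.6500) = 5,524.10  (< 23,100, feasible at tier 1)
EOQ₂ = √(2×80,950×311/1.6320) = 5,554.48  (< 23,100 → use Q = 23,100 at tier-2 price)
TC(tier 1 (EOQ₁), Q≈5,524.1) = $899,564.77
TC(tier 2, Q≈23,100.0) = $900,675.45
Minimum at tier 1 (EOQ₁): $899,564.77

$899,564.77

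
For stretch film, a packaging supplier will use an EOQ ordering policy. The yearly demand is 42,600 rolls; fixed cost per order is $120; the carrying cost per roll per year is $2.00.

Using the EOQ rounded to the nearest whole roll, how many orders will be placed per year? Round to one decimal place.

Optimal lot size Q* = (2 × 42,600 × $120 / $2)^½ ≈ 2,260.97 → Q = 2,261
N = D/Q = 42,600/2,261 ≈ 18.841 orders/yr

18.8 orders per year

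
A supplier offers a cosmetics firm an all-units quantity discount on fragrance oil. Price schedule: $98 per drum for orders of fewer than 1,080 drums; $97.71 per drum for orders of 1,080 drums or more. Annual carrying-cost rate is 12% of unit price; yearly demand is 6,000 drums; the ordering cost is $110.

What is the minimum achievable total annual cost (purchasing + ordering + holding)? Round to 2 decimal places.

$591,939.95

H₁ = 12%×$98 = $11.7600;  H₂ = 12%×$97.71 = $11.7252
EOQ₁ = √(2×6,000×110/11.7600) = 335.03  (< 1,080, feasible at tier 1)
EOQ₂ = √(2×6,000×110/11.7252) = 335.53  (< 1,080 → use Q = 1,080 at tier-2 price)
TC(tier 1 (EOQ₁), Q≈335.0) = $591,939.95
TC(tier 2, Q≈1,080.0) = $593,202.72
Minimum at tier 1 (EOQ₁): $591,939.95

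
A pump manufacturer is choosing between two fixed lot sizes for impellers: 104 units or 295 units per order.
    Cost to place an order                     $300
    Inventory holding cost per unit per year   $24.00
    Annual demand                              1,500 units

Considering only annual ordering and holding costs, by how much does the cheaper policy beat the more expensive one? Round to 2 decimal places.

Annual cost at Q: ordering D·S/Q plus holding Q·H/2.
TC(104) = (1,500/104)×300 + (104/2)×24 = $5,574.92
TC(295) = (1,500/295)×300 + (295/2)×24 = $5,065.42
Cheaper: Q = 295.  Difference = $509.50

$509.50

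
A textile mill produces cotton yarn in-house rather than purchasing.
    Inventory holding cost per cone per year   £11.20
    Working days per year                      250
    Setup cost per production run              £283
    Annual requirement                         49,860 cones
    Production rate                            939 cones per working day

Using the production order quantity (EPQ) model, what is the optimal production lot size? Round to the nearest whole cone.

1,789 cones

d = 49,860/250 = 199.4400 cones/day;  effective holding cost H(1 − d/p) = 11.2·(1 − 199.4400/939) = 8.82116
Q* = √(2DS / H_eff) = √(2·49,860·283 / 8.82116) ≈ 1,788.63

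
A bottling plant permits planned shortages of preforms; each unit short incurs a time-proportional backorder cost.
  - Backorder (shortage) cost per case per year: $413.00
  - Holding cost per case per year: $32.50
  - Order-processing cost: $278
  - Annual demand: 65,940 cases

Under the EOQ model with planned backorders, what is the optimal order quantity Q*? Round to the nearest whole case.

Q* = √(2DS/H) · √((H + b)/b)
   = √(2 × 65,940 × 278 / 32.5) · √((32.5 + 413) / 413)
   = 1,062.112 × 1.0386 ≈ 1,103.11

1,103 cases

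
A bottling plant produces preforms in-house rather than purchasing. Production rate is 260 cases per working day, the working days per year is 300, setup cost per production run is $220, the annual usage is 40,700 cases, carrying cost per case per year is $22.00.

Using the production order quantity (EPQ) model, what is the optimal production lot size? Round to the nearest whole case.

Daily demand d = 40,700/300 = 135.667; p = 260; 1 − d/p = 0.47821
EPQ = √(2DS / (H(1 − d/p)))
    = √(2 × 40,700 × 220 / (22 × 0.47821)) ≈ 1,304.68

1,305 cases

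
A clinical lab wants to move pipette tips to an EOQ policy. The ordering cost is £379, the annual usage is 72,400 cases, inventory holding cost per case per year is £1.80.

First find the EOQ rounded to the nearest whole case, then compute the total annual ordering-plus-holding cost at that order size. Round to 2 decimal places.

Optimal lot size Q* = (2 × 72,400 × £379 / £1.8)^½ ≈ 5,521.63 → Q = 5,522 cases
Ordering: D/Q × S = 72,400/5,522 × £379 = £4,969.14
Holding:  Q/2 × H = 5,522/2 × £1.8 = £4,969.80
Total = £4,969.14 + £4,969.80 = £9,938.94

£9,938.94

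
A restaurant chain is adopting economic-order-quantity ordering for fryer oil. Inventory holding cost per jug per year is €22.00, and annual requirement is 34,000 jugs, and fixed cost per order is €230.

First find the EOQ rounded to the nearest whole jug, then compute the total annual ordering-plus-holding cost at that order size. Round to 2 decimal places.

Q* = √(2·D·S / H) = √(2·34,000·230 / 22) = √710,909.1 ≈ 843.15 → Q = 843 jugs
Annual ordering cost = (D/Q)·S = (34,000/843) × 230 = €9,276.39
Annual holding cost  = (Q/2)·H = (843/2) × 22 = €9,273.00
Total = €9,276.39 + €9,273.00 = €18,549.39

€18,549.39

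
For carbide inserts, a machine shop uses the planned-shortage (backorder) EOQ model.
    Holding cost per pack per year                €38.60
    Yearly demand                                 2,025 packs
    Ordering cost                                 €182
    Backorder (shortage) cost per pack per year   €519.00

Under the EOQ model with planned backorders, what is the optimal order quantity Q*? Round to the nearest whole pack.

Q* = √(2DS/H) · √((H + b)/b)
   = √(2 × 2,025 × 182 / 38.6) · √((38.6 + 519) / 519)
   = 138.188 × 1.0365 ≈ 143.23

143 packs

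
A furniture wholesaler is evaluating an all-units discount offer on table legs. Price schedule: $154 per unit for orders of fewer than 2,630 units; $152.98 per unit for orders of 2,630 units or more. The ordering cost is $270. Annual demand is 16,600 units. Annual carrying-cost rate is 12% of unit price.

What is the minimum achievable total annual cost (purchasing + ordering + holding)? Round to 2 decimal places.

$2,565,312.43

H₁ = 12%×$154 = $18.4800;  H₂ = 12%×$152.98 = $18.3576
EOQ₁ = √(2×16,600×270/18.4800) = 696.47  (< 2,630, feasible at tier 1)
EOQ₂ = √(2×16,600×270/18.3576) = 698.78  (< 2,630 → use Q = 2,630 at tier-2 price)
TC(tier 1 (EOQ₁), Q≈696.5) = $2,569,270.69
TC(tier 2, Q≈2,630.0) = $2,565,312.43
Minimum at tier 2: $2,565,312.43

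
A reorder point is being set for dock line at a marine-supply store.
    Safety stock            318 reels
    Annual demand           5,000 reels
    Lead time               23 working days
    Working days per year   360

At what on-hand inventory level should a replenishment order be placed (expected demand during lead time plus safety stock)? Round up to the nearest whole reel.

638 reels

Daily demand d = 5,000 / 360 = 13.889 reels/day
Demand during lead time = 13.889 × 23 = 319.44
Reorder point = 319.44 + 318 = 637.44 → round up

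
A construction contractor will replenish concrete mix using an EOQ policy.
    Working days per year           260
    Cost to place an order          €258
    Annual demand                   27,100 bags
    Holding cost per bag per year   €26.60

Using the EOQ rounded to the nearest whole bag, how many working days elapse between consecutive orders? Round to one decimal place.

7.0 days

Q* = √(2·D·S / H) = √(2·27,100·258 / 26.6) = √525,699.2 ≈ 725.05 → Q = 725 bags
T = Q/D × 260 days = 725/27,100 × 260 = 6.956 days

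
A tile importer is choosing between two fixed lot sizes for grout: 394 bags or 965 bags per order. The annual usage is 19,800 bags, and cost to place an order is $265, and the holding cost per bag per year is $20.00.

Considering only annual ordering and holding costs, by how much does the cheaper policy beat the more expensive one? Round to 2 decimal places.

$2,169.95

Annual cost at Q: ordering D·S/Q plus holding Q·H/2.
TC(394) = (19,800/394)×265 + (394/2)×20 = $17,257.26
TC(965) = (19,800/965)×265 + (965/2)×20 = $15,087.31
Cheaper: Q = 965.  Difference = $2,169.95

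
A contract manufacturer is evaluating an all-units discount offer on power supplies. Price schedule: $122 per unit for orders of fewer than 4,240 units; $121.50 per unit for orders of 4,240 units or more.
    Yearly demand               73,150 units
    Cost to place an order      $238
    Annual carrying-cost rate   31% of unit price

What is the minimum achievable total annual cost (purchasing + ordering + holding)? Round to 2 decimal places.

$8,960,588.70

H₁ = 31%×$122 = $37.8200;  H₂ = 31%×$121.50 = $37.6650
EOQ₁ = √(2×73,150×238/37.8200) = 959.51  (< 4,240, feasible at tier 1)
EOQ₂ = √(2×73,150×238/37.6650) = 961.48  (< 4,240 → use Q = 4,240 at tier-2 price)
TC(tier 1 (EOQ₁), Q≈959.5) = $8,960,588.70
TC(tier 2, Q≈4,240.0) = $8,971,680.86
Minimum at tier 1 (EOQ₁): $8,960,588.70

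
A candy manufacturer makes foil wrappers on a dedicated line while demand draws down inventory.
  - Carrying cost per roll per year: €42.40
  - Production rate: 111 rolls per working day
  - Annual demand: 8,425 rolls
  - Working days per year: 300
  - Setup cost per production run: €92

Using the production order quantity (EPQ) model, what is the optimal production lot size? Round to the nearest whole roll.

Daily demand d = 8,425/300 = 28.083; p = 111; 1 − d/p = 0.74700
EPQ = √(2DS / (H(1 − d/p)))
    = √(2 × 8,425 × 92 / (42.4 × 0.74700)) ≈ 221.23

221 rolls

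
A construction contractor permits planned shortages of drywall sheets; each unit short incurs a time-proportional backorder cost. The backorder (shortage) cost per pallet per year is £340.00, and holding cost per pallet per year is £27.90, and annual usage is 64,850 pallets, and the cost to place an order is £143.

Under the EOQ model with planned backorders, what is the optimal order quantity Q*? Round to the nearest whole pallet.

Basic EOQ = √(2·64,850·143/27.9) = 815.335
Backorder adjustment √((H+b)/b) = √((27.9+340)/340) = 1.0402
Q* = 815.335 × 1.0402 ≈ 848.13

848 pallets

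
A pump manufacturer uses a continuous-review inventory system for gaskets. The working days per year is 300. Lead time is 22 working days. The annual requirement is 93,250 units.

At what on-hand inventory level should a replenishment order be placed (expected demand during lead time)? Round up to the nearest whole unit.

Daily demand d = 93,250 / 300 = 310.833 units/day
Demand during lead time = 310.833 × 22 = 6,838.33
Reorder point = 6,838.33 → round up

6,839 units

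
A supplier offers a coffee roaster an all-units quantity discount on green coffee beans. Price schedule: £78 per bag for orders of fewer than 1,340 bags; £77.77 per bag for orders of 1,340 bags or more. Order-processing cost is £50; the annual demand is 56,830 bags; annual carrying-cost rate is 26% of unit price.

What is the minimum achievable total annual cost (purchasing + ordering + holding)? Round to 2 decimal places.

£4,435,337.16

H₁ = 26%×£78 = £20.2800;  H₂ = 26%×£77.77 = £20.2202
EOQ₁ = √(2×56,830×50/20.2800) = 529.36  (< 1,340, feasible at tier 1)
EOQ₂ = √(2×56,830×50/20.2202) = 530.15  (< 1,340 → use Q = 1,340 at tier-2 price)
TC(tier 1 (EOQ₁), Q≈529.4) = £4,443,475.51
TC(tier 2, Q≈1,340.0) = £4,435,337.16
Minimum at tier 2: £4,435,337.16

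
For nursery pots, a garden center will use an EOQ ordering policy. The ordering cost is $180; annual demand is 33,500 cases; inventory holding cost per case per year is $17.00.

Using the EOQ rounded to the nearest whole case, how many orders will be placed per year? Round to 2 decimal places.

EOQ = √(2DS/H) = √(2 × 33,500 × 180 / 17)
    = √(709,411.76) ≈ 842.27 → Q = 842
Orders per year = D/Q = 33,500 / 842 = 39.786

39.79 orders per year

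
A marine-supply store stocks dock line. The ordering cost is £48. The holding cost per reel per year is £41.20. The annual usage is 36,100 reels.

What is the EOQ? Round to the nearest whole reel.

290 reels

Q* = √(2·D·S / H) = √(2·36,100·48 / 41.2) = √84,116.5 ≈ 290.03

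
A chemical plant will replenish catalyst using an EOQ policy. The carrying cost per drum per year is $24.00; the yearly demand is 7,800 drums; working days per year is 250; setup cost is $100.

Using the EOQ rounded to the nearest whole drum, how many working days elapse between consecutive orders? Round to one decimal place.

2DS/H = 2·7,800·100/24 = 65,000.00
EOQ = √65,000.00 ≈ 254.95 → Q = 255 drums
Days between orders = 250 / (D/Q) = 250 / 30.588 ≈ 8.173

8.2 days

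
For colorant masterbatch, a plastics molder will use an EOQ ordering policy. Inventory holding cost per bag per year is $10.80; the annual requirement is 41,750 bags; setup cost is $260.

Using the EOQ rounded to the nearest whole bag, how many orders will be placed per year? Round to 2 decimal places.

29.44 orders per year

EOQ = √(2DS/H) = √(2 × 41,750 × 260 / 10.8)
    = √(2,010,185.19) ≈ 1,417.81 → Q = 1,418
N = D/Q = 41,750/1,418 ≈ 29.443 orders/yr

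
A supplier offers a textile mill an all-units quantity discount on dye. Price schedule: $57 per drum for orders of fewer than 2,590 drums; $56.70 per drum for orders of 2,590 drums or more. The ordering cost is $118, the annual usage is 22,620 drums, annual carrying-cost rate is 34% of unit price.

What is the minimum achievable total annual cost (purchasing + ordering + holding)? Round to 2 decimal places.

$1,299,511.36

H₁ = 34%×$57 = $19.3800;  H₂ = 34%×$56.70 = $19.2780
EOQ₁ = √(2×22,620×118/19.3800) = 524.84  (< 2,590, feasible at tier 1)
EOQ₂ = √(2×22,620×118/19.2780) = 526.22  (< 2,590 → use Q = 2,590 at tier-2 price)
TC(tier 1 (EOQ₁), Q≈524.8) = $1,299,511.36
TC(tier 2, Q≈2,590.0) = $1,308,549.57
Minimum at tier 1 (EOQ₁): $1,299,511.36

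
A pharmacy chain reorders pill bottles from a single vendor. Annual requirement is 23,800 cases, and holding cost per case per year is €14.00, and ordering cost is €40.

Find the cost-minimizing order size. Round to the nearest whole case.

Q* = √(2·D·S / H) = √(2·23,800·40 / 14) = √136,000.0 ≈ 368.78

369 cases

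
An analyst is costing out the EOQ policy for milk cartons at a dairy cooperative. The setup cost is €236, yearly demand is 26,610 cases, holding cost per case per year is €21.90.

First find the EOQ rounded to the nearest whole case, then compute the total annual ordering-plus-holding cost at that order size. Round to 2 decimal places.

€16,585.00

Optimal lot size Q* = (2 × 26,610 × €236 / €21.9)^½ ≈ 757.31 → Q = 757 cases
Orders/yr = 26,610/757 = 35.152; ordering cost = 35.152 × €236 = €8,295.85
Average inventory = 757/2 = 378.5; holding cost = 378.5 × €21.9 = €8,289.15
Total = €8,295.85 + €8,289.15 = €16,585.00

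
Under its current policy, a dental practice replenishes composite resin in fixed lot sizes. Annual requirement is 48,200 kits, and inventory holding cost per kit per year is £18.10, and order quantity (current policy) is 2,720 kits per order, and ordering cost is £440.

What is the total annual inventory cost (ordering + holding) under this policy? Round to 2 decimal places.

Ordering: D/Q × S = 48,200/2,720 × £440 = £7,797.06
Holding:  Q/2 × H = 2,720/2 × £18.1 = £24,616.00
Total = £7,797.06 + £24,616.00 = £32,413.06

£32,413.06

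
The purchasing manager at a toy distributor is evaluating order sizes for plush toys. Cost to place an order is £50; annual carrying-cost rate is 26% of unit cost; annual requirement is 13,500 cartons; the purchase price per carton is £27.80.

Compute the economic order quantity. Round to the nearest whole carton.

432 cartons

Holding cost per carton per year: H = 26% × £27.8 = £7.2280
2DS/H = 2·13,500·50/7.228 = 186,773.66
EOQ = √186,773.66 ≈ 432.17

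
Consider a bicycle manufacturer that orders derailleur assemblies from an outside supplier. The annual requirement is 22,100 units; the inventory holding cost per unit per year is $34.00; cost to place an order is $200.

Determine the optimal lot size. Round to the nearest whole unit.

510 units

Q* = √(2·D·S / H) = √(2·22,100·200 / 34) = √260,000.0 ≈ 509.90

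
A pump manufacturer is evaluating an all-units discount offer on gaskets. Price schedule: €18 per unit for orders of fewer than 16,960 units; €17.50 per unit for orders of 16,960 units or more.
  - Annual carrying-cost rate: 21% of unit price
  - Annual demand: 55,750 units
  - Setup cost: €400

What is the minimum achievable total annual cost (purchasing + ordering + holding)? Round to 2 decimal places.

H₁ = 21%×€18 = €3.7800;  H₂ = 21%×€17.50 = €3.6750
EOQ₁ = √(2×55,750×400/3.7800) = 3,434.96  (< 16,960, feasible at tier 1)
EOQ₂ = √(2×55,750×400/3.6750) = 3,483.68  (< 16,960 → use Q = 16,960 at tier-2 price)
TC(tier 1 (EOQ₁), Q≈3,435.0) = €1,016,484.14
TC(tier 2, Q≈16,960.0) = €1,008,103.86
Minimum at tier 2: €1,008,103.86

€1,008,103.86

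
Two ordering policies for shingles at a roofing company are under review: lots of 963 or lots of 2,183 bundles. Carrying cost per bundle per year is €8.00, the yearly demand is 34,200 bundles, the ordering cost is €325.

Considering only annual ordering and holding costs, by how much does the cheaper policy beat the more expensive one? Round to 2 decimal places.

Annual cost at Q: ordering D·S/Q plus holding Q·H/2.
TC(963) = (34,200/963)×325 + (963/2)×8 = €15,394.06
TC(2,183) = (34,200/2,183)×325 + (2,183/2)×8 = €13,823.62
|ΔTC| = |€15,394.06 − €13,823.62| = €1,570.44

€1,570.44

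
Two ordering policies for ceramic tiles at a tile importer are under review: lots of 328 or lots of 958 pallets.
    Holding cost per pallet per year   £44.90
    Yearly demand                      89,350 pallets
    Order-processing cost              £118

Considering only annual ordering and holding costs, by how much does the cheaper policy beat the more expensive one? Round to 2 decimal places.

£6,995.17

Annual cost at Q: ordering D·S/Q plus holding Q·H/2.
TC(328) = (89,350/328)×118 + (328/2)×44.9 = £39,507.81
TC(958) = (89,350/958)×118 + (958/2)×44.9 = £32,512.63
|ΔTC| = |£39,507.81 − £32,512.63| = £6,995.17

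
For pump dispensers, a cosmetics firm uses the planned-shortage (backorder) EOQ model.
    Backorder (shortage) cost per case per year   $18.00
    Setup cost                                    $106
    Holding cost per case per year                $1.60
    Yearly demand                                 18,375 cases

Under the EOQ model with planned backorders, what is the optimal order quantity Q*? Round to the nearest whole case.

1,628 cases

Q* = √(2DS/H) · √((H + b)/b)
   = √(2 × 18,375 × 106 / 1.6) · √((1.6 + 18) / 18)
   = 1,560.349 × 1.0435 ≈ 1,628.22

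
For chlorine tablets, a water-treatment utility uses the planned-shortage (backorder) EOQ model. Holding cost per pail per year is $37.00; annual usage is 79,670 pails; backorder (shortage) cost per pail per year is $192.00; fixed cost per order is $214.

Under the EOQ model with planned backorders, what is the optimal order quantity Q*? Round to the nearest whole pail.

1,048 pails

Basic EOQ = √(2·79,670·214/37) = 959.994
Backorder adjustment √((H+b)/b) = √((37+192)/192) = 1.0921
Q* = 959.994 × 1.0921 ≈ 1,048.42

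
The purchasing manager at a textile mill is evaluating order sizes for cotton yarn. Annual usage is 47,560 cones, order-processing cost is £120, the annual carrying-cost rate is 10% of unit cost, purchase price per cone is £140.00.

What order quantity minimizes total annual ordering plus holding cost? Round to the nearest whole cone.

Holding cost per cone per year: H = 10% × £140 = £14.0000
2DS/H = 2·47,560·120/14 = 815,314.29
EOQ = √815,314.29 ≈ 902.95

903 cones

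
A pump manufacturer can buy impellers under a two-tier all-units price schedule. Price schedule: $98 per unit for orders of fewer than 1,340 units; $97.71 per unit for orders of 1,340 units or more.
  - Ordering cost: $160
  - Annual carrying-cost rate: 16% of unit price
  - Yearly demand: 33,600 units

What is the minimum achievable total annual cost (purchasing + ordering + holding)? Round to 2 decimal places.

$3,297,542.45

H₁ = 16%×$98 = $15.6800;  H₂ = 16%×$97.71 = $15.6336
EOQ₁ = √(2×33,600×160/15.6800) = 828.08  (< 1,340, feasible at tier 1)
EOQ₂ = √(2×33,600×160/15.6336) = 829.31  (< 1,340 → use Q = 1,340 at tier-2 price)
TC(tier 1 (EOQ₁), Q≈828.1) = $3,305,784.27
TC(tier 2, Q≈1,340.0) = $3,297,542.45
Minimum at tier 2: $3,297,542.45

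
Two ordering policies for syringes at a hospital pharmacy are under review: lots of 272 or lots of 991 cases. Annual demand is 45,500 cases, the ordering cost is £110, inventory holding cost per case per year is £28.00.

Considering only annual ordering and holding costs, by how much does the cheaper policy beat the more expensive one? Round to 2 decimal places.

£3,284.28

For each Q, cost = (D/Q)·S + (Q/2)·H.
TC(272) = (45,500/272)×110 + (272/2)×28 = £22,208.74
TC(991) = (45,500/991)×110 + (991/2)×28 = £18,924.45
Lots of 991 are cheaper by £3,284.28.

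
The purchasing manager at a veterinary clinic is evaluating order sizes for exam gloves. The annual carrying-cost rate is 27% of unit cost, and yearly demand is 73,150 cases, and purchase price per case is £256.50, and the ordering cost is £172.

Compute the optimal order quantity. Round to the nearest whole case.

603 cases

Holding cost per case per year: H = 27% × £256.5 = £69.2550
Q* = √(2·D·S / H) = √(2·73,150·172 / 69.255) = √363,347.1 ≈ 602.78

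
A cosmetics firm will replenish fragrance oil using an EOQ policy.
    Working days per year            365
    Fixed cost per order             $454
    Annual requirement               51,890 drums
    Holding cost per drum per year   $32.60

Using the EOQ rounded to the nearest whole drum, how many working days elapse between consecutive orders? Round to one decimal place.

8.5 days

EOQ = √(2DS/H) = √(2 × 51,890 × 454 / 32.6)
    = √(1,445,279.75) ≈ 1,202.20 → Q = 1,202 drums
Days between orders = 365 / (D/Q) = 365 / 43.170 ≈ 8.455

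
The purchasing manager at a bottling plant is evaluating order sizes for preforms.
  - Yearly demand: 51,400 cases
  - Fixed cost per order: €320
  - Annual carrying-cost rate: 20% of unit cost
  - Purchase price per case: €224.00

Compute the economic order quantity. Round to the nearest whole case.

Holding cost per case per year: H = 20% × €224 = €44.8000
2DS/H = 2·51,400·320/44.8 = 734,285.71
EOQ = √734,285.71 ≈ 856.90

857 cases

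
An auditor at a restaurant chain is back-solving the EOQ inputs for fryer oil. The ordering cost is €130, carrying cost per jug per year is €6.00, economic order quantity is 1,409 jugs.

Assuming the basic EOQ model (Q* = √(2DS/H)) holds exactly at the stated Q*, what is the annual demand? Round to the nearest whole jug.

Since Q* = (2DS/H)^½, squaring gives Q*²·H = 2DS.
D = Q²H / (2S) = 1,409² × 6 / (2 × 130) = 45,814.18

45,814 jugs per year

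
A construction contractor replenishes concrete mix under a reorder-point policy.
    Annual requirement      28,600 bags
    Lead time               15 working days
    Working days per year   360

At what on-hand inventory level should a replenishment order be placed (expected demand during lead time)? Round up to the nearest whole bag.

Daily demand d = 28,600 / 360 = 79.444 bags/day
Demand during lead time = 79.444 × 15 = 1,191.67
Reorder point = 1,191.67 → round up

1,192 bags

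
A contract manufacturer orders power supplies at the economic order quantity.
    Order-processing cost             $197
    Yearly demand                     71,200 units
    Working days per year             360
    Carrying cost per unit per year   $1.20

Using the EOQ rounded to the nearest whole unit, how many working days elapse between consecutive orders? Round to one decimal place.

Q* = √(2·D·S / H) = √(2·71,200·197 / 1.2) = √23,377,333.3 ≈ 4,835.01 → Q = 4,835 units
Days between orders = 360 / (D/Q) = 360 / 14.726 ≈ 24.447

24.4 days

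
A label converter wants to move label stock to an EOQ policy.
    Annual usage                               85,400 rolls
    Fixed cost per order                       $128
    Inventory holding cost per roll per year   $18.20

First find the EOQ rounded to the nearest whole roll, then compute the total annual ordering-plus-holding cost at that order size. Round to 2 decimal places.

EOQ = √(2DS/H) = √(2 × 85,400 × 128 / 18.2)
    = √(1,201,230.77) ≈ 1,096.01 → Q = 1,096 rolls
Orders/yr = 85,400/1,096 = 77.920; ordering cost = 77.920 × $128 = $9,973.72
Average inventory = 1,096/2 = 548; holding cost = 548 × $18.2 = $9,973.60
Total = $9,973.72 + $9,973.60 = $19,947.32

$19,947.32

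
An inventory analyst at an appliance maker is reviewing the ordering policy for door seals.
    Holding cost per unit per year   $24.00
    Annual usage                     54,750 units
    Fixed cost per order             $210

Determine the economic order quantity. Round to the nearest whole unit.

Q* = √(2·D·S / H) = √(2·54,750·210 / 24) = √958,125.0 ≈ 978.84

979 units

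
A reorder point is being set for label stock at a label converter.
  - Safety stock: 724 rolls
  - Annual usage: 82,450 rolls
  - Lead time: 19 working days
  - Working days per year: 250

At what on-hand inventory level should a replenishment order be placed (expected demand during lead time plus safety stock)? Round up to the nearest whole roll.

Daily demand d = 82,450 / 250 = 329.800 rolls/day
Demand during lead time = 329.800 × 19 = 6,266.20
Reorder point = 6,266.20 + 724 = 6,990.20 → round up

6,991 rolls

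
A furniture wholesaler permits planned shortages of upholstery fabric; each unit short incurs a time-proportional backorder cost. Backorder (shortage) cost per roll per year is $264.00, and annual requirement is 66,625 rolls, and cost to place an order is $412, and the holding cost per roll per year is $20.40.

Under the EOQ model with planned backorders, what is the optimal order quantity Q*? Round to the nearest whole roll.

Basic EOQ = √(2·66,625·412/20.4) = 1,640.466
Backorder adjustment √((H+b)/b) = √((20.4+264)/264) = 1.0379
Q* = 1,640.466 × 1.0379 ≈ 1,702.67

1,703 rolls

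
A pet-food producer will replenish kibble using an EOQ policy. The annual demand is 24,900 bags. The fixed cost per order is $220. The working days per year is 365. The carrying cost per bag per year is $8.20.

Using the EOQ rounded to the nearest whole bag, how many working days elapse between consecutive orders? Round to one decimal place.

16.9 days

Optimal lot size Q* = (2 × 24,900 × $220 / $8.2)^½ ≈ 1,155.90 → Q = 1,156 bags
T = Q/D × 365 days = 1,156/24,900 × 365 = 16.945 days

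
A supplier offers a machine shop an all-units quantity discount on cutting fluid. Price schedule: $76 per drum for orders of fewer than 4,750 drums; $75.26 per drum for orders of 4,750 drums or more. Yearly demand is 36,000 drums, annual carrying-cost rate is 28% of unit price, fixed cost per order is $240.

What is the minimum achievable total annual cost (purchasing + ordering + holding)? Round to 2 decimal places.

H₁ = 28%×$76 = $21.2800;  H₂ = 28%×$75.26 = $21.0728
EOQ₁ = √(2×36,000×240/21.2800) = 901.13  (< 4,750, feasible at tier 1)
EOQ₂ = √(2×36,000×240/21.0728) = 905.55  (< 4,750 → use Q = 4,750 at tier-2 price)
TC(tier 1 (EOQ₁), Q≈901.1) = $2,755,175.98
TC(tier 2, Q≈4,750.0) = $2,761,226.85
Minimum at tier 1 (EOQ₁): $2,755,175.98

$2,755,175.98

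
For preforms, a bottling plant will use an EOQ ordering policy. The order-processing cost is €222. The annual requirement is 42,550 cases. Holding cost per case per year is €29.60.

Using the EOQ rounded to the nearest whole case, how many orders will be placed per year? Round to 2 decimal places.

53.25 orders per year

2DS/H = 2·42,550·222/29.6 = 638,250.00
EOQ = √638,250.00 ≈ 798.91 → Q = 799
N = D/Q = 42,550/799 ≈ 53.254 orders/yr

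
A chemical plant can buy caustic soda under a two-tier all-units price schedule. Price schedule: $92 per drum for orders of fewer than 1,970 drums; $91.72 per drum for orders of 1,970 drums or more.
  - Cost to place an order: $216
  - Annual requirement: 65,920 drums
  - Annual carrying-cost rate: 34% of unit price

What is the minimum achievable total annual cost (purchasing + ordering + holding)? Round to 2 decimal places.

H₁ = 34%×$92 = $31.2800;  H₂ = 34%×$91.72 = $31.1848
EOQ₁ = √(2×65,920×216/31.2800) = 954.15  (< 1,970, feasible at tier 1)
EOQ₂ = √(2×65,920×216/31.1848) = 955.61  (< 1,970 → use Q = 1,970 at tier-2 price)
TC(tier 1 (EOQ₁), Q≈954.2) = $6,094,485.84
TC(tier 2, Q≈1,970.0) = $6,084,127.20
Minimum at tier 2: $6,084,127.20

$6,084,127.20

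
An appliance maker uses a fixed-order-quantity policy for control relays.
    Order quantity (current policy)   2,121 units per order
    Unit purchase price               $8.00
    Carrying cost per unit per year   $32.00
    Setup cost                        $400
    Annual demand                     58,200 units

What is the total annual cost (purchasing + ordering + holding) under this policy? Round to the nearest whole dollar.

$510,512

Annual ordering cost = (D/Q)·S = (58,200/2,121) × 400 = $10,975.95
Annual holding cost  = (Q/2)·H = (2,121/2) × 32 = $33,936.00
Purchase cost = D·C = 58,200 × 8 = $465,600.00
Total = $10,975.95 + $33,936.00 + $465,600.00 = $510,511.95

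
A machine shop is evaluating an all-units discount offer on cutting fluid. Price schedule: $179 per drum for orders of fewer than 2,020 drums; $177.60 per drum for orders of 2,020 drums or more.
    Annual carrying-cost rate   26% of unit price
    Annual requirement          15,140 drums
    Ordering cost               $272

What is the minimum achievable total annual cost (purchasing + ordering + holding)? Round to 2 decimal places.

$2,729,638.33

H₁ = 26%×$179 = $46.5400;  H₂ = 26%×$177.60 = $46.1760
EOQ₁ = √(2×15,140×272/46.5400) = 420.68  (< 2,020, feasible at tier 1)
EOQ₂ = √(2×15,140×272/46.1760) = 422.33  (< 2,020 → use Q = 2,020 at tier-2 price)
TC(tier 1 (EOQ₁), Q≈420.7) = $2,729,638.33
TC(tier 2, Q≈2,020.0) = $2,737,540.41
Minimum at tier 1 (EOQ₁): $2,729,638.33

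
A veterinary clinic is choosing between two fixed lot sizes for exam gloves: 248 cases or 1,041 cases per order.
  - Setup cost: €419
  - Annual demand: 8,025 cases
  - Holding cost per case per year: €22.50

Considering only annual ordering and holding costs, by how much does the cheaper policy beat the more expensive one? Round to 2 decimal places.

For each Q, cost = (D/Q)·S + (Q/2)·H.
TC(248) = (8,025/248)×419 + (248/2)×22.5 = €16,348.37
TC(1,041) = (8,025/1,041)×419 + (1,041/2)×22.5 = €14,941.29
Lots of 1,041 are cheaper by €1,407.07.

€1,407.07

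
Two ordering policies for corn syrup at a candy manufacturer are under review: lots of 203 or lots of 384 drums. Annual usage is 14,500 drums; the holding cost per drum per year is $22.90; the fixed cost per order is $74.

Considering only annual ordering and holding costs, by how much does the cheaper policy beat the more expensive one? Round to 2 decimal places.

TC(Q) = (D/Q)S + (Q/2)H
TC(203) = (14,500/203)×74 + (203/2)×22.9 = $7,610.06
TC(384) = (14,500/384)×74 + (384/2)×22.9 = $7,191.07
Lots of 384 are cheaper by $418.99.

$418.99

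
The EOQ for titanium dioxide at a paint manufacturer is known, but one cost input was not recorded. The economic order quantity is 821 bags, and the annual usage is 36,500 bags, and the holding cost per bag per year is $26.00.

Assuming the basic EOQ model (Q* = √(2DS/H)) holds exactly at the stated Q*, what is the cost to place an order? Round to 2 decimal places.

$240.07

EOQ relation: Q² = 2DS/H, so rearrange for the unknown.
S = Q²H / (2D) = 821² × 26 / (2 × 36,500) = 240.0694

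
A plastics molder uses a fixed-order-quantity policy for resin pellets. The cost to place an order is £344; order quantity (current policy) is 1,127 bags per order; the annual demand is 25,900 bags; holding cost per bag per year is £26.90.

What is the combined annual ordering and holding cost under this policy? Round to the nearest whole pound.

Orders/yr = 25,900/1,127 = 22.981; ordering cost = 22.981 × £344 = £7,905.59
Average inventory = 1,127/2 = 563.5; holding cost = 563.5 × £26.9 = £15,158.15
Total = £7,905.59 + £15,158.15 = £23,063.74

£23,064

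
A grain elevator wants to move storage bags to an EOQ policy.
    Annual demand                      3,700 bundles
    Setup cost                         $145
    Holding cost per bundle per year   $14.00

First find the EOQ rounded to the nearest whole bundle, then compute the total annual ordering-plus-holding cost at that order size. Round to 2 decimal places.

$3,875.82

Q* = √(2·D·S / H) = √(2·3,700·145 / 14) = √76,642.9 ≈ 276.84 → Q = 277 bundles
Annual ordering cost = (D/Q)·S = (3,700/277) × 145 = $1,936.82
Annual holding cost  = (Q/2)·H = (277/2) × 14 = $1,939.00
Total = $1,936.82 + $1,939.00 = $3,875.82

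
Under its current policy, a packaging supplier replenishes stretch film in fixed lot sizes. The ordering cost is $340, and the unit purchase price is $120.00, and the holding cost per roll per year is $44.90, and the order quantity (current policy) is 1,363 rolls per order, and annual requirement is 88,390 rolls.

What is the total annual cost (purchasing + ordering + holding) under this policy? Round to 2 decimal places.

Orders/yr = 88,390/1,363 = 64.850; ordering cost = 64.850 × $340 = $22,048.86
Average inventory = 1,363/2 = 681.5; holding cost = 681.5 × $44.9 = $30,599.35
Purchase cost = D·C = 88,390 × 120 = $10,606,800.00
Total = $22,048.86 + $30,599.35 + $10,606,800.00 = $10,659,448.21

$10,659,448.21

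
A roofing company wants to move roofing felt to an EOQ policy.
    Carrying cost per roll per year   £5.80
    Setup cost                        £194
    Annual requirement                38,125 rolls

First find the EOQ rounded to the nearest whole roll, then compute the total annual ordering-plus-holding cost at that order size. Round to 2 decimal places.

Optimal lot size Q* = (2 × 38,125 × £194 / £5.8)^½ ≈ 1,597.01 → Q = 1,597 rolls
Annual ordering cost = (D/Q)·S = (38,125/1,597) × 194 = £4,631.34
Annual holding cost  = (Q/2)·H = (1,597/2) × 5.8 = £4,631.30
Total = £4,631.34 + £4,631.30 = £9,262.64

£9,262.64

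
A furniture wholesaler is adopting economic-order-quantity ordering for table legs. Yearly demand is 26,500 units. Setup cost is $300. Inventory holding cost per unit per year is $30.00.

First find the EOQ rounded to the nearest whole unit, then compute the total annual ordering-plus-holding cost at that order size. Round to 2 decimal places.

2DS/H = 2·26,500·300/30 = 530,000.00
EOQ = √530,000.00 ≈ 728.01 → Q = 728 units
Annual ordering cost = (D/Q)·S = (26,500/728) × 300 = $10,920.33
Annual holding cost  = (Q/2)·H = (728/2) × 30 = $10,920.00
Total = $10,920.33 + $10,920.00 = $21,840.33

$21,840.33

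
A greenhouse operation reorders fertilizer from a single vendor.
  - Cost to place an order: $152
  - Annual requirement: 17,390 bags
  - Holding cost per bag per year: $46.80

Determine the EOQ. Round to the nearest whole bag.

336 bags

EOQ = √(2DS/H) = √(2 × 17,390 × 152 / 46.8)
    = √(112,960.68) ≈ 336.10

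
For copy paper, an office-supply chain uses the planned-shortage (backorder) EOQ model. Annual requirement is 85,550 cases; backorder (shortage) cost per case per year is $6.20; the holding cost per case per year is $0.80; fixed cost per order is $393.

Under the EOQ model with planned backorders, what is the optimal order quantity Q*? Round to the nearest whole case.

9,742 cases

Q* = √(2DS/H) · √((H + b)/b)
   = √(2 × 85,550 × 393 / 0.8) · √((0.8 + 6.2) / 6.2)
   = 9,168.036 × 1.0626 ≈ 9,741.58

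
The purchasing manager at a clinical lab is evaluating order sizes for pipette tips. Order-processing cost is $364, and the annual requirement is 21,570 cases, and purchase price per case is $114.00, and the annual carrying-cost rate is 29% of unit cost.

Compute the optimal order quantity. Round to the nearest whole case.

689 cases

H = i·C = 0.29 × $114 = $33.0600 per case-year
2DS/H = 2·21,570·364/33.06 = 474,983.67
EOQ = √474,983.67 ≈ 689.19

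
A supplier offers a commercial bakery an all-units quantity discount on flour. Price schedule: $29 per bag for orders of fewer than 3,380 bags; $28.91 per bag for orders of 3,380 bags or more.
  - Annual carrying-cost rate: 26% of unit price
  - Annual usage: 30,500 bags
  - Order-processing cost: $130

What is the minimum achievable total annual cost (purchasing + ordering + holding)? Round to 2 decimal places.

H₁ = 26%×$29 = $7.5400;  H₂ = 26%×$28.91 = $7.5166
EOQ₁ = √(2×30,500×130/7.5400) = 1,025.54  (< 3,380, feasible at tier 1)
EOQ₂ = √(2×30,500×130/7.5166) = 1,027.13  (< 3,380 → use Q = 3,380 at tier-2 price)
TC(tier 1 (EOQ₁), Q≈1,025.5) = $892,232.54
TC(tier 2, Q≈3,380.0) = $895,631.13
Minimum at tier 1 (EOQ₁): $892,232.54

$892,232.54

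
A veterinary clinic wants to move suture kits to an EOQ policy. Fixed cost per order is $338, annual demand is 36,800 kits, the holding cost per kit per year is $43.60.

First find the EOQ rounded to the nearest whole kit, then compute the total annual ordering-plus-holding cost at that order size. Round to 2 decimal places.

Q* = √(2·D·S / H) = √(2·36,800·338 / 43.6) = √570,568.8 ≈ 755.36 → Q = 755 kits
Orders/yr = 36,800/755 = 48.742; ordering cost = 48.742 × $338 = $16,474.70
Average inventory = 755/2 = 377.5; holding cost = 377.5 × $43.6 = $16,459.00
Total = $16,474.70 + $16,459.00 = $32,933.70

$32,933.70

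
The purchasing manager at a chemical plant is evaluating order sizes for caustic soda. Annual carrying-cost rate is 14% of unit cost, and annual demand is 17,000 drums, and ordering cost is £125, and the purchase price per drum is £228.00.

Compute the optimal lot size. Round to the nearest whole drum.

Holding cost per drum per year: H = 14% × £228 = £31.9200
Optimal lot size Q* = (2 × 17,000 × £125 / £31.92)^½ ≈ 364.89

365 drums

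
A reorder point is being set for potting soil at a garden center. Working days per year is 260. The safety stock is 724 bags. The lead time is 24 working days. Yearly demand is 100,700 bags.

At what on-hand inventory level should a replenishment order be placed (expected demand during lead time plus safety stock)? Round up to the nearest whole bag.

10,020 bags

Daily demand d = 100,700 / 260 = 387.308 bags/day
Demand during lead time = 387.308 × 24 = 9,295.38
Reorder point = 9,295.38 + 724 = 10,019.38 → round up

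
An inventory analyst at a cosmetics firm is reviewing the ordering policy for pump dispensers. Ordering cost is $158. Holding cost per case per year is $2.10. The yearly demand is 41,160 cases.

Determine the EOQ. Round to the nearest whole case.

2,489 cases

Optimal lot size Q* = (2 × 41,160 × $158 / $2.1)^½ ≈ 2,488.69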